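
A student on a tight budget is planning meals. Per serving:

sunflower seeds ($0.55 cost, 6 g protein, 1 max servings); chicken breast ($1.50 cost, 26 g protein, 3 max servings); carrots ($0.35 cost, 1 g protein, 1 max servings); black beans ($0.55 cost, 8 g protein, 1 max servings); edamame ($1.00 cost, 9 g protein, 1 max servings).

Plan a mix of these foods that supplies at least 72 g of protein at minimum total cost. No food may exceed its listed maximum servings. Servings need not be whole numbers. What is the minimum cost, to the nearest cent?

Cost per g of protein: chicken breast $0.0577, black beans $0.0688, sunflower seeds $0.0917, edamame $0.1111, carrots $0.3500.
Take 2.769 servings of chicken breast: +72.0 g protein for $4.15 (total $4.15, still need 0.0 g).
Greedy by cheapest-per-g is optimal for a single linear constraint, so the minimum cost is $4.15.

$4.15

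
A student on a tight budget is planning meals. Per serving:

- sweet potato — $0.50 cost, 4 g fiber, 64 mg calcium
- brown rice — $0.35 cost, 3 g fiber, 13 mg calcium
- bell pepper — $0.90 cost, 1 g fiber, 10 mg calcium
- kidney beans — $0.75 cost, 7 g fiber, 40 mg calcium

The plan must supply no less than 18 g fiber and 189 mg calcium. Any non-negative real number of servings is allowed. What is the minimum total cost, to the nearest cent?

For a min-cost LP with two ≥-constraints, a basic feasible solution has at most two positive variables.
sweet potato only: max(18/4, 189/64) = 4.5 servings → $2.25.
brown rice only: max(18/3, 189/13) = 14.54 servings → $5.09.
bell pepper only: max(18/1, 189/10) = 18.9 servings → $17.01.
kidney beans only: max(18/7, 189/40) = 4.725 servings → $3.54.
sweet potato + brown rice with both tight: 2.379 servings and 2.829 servings → $2.18.
sweet potato + bell pepper with both tight: 0.375 servings and 16.5 servings → $15.04.
sweet potato + kidney beans with both tight: 2.094 servings and 1.375 servings → $2.08.
brown rice + bell pepper with both targets exact would need a negative amount; discard.
brown rice + kidney beans with both targets exact would need a negative amount; discard.
bell pepper + kidney beans with both targets exact would need a negative amount; discard.
The minimum over all feasible corners is $2.08.

$2.08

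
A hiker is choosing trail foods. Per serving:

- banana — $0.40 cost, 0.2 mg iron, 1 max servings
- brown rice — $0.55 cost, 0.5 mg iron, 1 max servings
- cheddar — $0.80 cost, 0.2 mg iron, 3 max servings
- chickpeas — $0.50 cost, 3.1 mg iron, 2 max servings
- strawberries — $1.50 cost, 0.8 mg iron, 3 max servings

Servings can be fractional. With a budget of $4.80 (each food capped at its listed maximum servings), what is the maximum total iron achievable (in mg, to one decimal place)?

Iron per dollar: chickpeas 6.2, brown rice 0.9091, strawberries 0.5333, banana 0.5, cheddar 0.25.
Take 2 servings of chickpeas: spends $1.00, +6.2 mg iron (running total 6.2 mg).
Take 1 serving of brown rice: spends $0.55, +0.5 mg iron (running total 6.7 mg).
Take 2.167 servings of strawberries: spends $3.25, +1.7 mg iron (running total 8.4 mg).
Greedy by best ratio exhausts the cost allowance optimally: 8.4 mg.

8.4 mg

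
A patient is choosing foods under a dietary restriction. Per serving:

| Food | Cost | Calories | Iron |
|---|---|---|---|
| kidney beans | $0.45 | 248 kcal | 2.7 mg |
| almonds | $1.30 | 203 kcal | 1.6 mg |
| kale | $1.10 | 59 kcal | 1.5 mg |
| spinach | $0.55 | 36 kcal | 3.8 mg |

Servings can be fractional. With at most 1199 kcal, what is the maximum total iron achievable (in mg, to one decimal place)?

Iron per kcal: spinach 0.1056, kale 0.02542, kidney beans 0.01089, almonds 0.007882.
With no serving limits, spend the whole calories allowance on spinach: 1199 kcal / 36 kcal × 3.8 mg = 126.6 mg.

126.6 mg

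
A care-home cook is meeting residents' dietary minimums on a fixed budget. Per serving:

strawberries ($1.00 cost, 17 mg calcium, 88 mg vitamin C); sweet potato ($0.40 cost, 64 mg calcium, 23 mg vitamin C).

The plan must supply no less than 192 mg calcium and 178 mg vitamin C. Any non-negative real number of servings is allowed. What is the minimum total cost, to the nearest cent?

At the optimum either one food covers both requirements or two foods hit both targets exactly; no other combination can be cheaper.
strawberries only: max(192/17, 178/88) = 11.29 servings → $11.29.
sweet potato only: max(192/64, 178/23) = 7.739 servings → $3.10.
strawberries + sweet potato with both tight: 1.331 servings and 2.646 servings → $2.39.
So the least-cost plan costs $2.39.

$2.39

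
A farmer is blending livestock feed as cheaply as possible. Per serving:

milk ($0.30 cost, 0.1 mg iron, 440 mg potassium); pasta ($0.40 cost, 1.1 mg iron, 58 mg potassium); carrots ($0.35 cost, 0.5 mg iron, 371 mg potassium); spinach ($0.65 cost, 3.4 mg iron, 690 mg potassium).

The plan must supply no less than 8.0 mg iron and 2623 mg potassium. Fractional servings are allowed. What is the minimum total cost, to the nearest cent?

With two linear requirements the optimum uses one or two foods; enumerate the corners.
milk only: max(8.0/0.1, 2623/440) = 80 servings → $24.00.
pasta only: max(8.0/1.1, 2623/58) = 45.22 servings → $18.09.
carrots only: max(8.0/0.5, 2623/371) = 16 servings → $5.60.
spinach only: max(8.0/3.4, 2623/690) = 3.801 servings → $2.47.
milk + pasta with both tight: 5.063 servings and 6.812 servings → $4.24.
milk + carrots: the both-tight solution has a negative serving — not a feasible corner.
milk + spinach with both tight: 2.381 servings and 2.283 servings → $2.20.
pasta + carrots with both tight: 4.37 servings and 6.387 servings → $3.98.
pasta + spinach with both targets exact would need a negative amount; discard.
carrots + spinach with both tight: 3.708 servings and 1.808 servings → $2.47.
The minimum over all feasible corners is $2.20.

$2.20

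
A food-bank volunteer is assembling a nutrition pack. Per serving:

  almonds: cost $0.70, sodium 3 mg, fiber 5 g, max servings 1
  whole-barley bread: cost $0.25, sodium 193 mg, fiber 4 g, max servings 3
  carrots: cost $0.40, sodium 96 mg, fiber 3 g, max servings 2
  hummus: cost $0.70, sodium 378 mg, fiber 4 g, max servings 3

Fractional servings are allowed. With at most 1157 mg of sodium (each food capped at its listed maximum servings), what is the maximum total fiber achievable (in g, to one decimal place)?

27.1 g

Fiber per mg sodium: almonds 1.667, carrots 0.03125, whole-barley bread 0.02073, hummus 0.01058.
Take 1 serving of almonds: uses 3 mg sodium, +5.0 g fiber (running total 5.0 g).
Take 2 servings of carrots: uses 192 mg sodium, +6.0 g fiber (running total 11.0 g).
Take 3 servings of whole-barley bread: uses 579 mg sodium, +12.0 g fiber (running total 23.0 g).
Take 1.013 servings of hummus: uses 383 mg sodium, +4.1 g fiber (running total 27.1 g).
Greedy by best ratio exhausts the sodium allowance optimally: 27.1 g.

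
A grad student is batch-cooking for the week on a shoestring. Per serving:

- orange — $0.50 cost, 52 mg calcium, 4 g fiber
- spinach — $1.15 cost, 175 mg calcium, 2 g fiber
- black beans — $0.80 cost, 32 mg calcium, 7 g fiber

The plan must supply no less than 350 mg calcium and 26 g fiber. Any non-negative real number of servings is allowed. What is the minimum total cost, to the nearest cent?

At the optimum either one food covers both requirements or two foods hit both targets exactly; no other combination can be cheaper.
orange only: max(350/52, 26/4) = 6.731 servings → $3.37.
spinach only: max(350/175, 26/2) = 13 servings → $14.95.
black beans only: max(350/32, 26/7) = 10.94 servings → $8.75.
orange + spinach with both tight: 6.46 servings and 0.08054 servings → $3.32.
orange + black beans: the both-tight solution has a negative serving — not a feasible corner.
spinach + black beans with both tight: 1.394 servings and 3.316 servings → $4.26.
So the least-cost plan costs $3.32.

$3.32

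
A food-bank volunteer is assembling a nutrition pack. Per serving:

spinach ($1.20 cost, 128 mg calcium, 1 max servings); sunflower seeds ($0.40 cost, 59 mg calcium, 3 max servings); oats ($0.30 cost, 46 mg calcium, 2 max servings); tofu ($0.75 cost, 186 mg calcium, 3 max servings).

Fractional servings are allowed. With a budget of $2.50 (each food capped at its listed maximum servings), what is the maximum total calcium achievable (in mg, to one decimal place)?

Calcium per dollar: tofu 248, oats 153.3, sunflower seeds 147.5, spinach 106.7.
Take 3 servings of tofu: spends $2.25, +558.0 mg calcium (running total 558.0 mg).
Take 0.8333 servings of oats: spends $0.25, +38.3 mg calcium (running total 596.3 mg).
Greedy by best ratio exhausts the cost allowance optimally: 596.3 mg.

596.3 mg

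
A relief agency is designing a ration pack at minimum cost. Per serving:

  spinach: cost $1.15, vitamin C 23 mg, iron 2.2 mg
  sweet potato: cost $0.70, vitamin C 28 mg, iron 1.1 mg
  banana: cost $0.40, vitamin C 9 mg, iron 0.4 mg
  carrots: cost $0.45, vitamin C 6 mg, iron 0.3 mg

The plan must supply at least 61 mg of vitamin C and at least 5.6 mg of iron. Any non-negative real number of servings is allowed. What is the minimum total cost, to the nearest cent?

With two linear requirements the optimum uses one or two foods; enumerate the corners.
spinach only: max(61/23, 5.6/2.2) = 2.652 servings → $3.05.
sweet potato only: max(61/28, 5.6/1.1) = 5.091 servings → $3.56.
banana only: max(61/9, 5.6/0.4) = 14 servings → $5.60.
carrots only: max(61/6, 5.6/0.3) = 18.67 servings → $8.40.
spinach + sweet potato with both tight: 2.471 servings and 0.1488 servings → $2.95.
spinach + banana with both tight: 2.453 servings and 0.5094 servings → $3.02.
spinach + carrots with both tight: 2.429 servings and 0.8571 servings → $3.18.
sweet potato + banana with both targets exact would need a negative amount; discard.
sweet potato + carrots: the both-tight solution has a negative serving — not a feasible corner.
banana + carrots: the both-tight solution has a negative serving — not a feasible corner.
So the least-cost plan costs $2.95.

$2.95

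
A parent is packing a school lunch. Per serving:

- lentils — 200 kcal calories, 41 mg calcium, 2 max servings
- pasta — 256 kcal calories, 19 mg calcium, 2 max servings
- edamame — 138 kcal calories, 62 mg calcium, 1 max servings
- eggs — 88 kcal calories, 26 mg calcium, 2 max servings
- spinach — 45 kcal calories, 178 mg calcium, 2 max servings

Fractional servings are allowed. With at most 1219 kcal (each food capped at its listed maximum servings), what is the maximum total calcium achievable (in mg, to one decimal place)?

Calcium per kcal: spinach 3.956, edamame 0.4493, eggs 0.2955, lentils 0.205, pasta 0.07422.
Take 2 servings of spinach: uses 90 kcal, +356.0 mg calcium (running total 356.0 mg).
Take 1 serving of edamame: uses 138 kcal, +62.0 mg calcium (running total 418.0 mg).
Take 2 servings of eggs: uses 176 kcal, +52.0 mg calcium (running total 470.0 mg).
Take 2 servings of lentils: uses 400 kcal, +82.0 mg calcium (running total 552.0 mg).
Take 1.621 servings of pasta: uses 415 kcal, +30.8 mg calcium (running total 582.8 mg).
Filling greedily by calcium-per-kcal is optimal for one linear limit, giving 582.8 mg.

582.8 mg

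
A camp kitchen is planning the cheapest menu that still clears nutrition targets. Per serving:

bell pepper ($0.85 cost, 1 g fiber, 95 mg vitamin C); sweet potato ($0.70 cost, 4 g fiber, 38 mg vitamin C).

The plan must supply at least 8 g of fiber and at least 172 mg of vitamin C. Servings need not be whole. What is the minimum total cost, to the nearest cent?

bell pepper only: max(8/1, 172/95) = 8 servings → $6.80.
sweet potato only: max(8/4, 172/38) = 4.526 servings → $3.17.
bell pepper + sweet potato with both tight: 1.123 servings and 1.719 servings → $2.16.
The minimum over all feasible corners is $2.16.

$2.16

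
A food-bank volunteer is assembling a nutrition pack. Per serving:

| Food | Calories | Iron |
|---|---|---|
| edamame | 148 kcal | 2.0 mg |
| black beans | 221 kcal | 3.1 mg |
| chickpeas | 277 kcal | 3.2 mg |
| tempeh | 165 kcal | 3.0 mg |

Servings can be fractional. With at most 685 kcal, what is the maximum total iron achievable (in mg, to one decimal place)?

12.5 mg

Iron per kcal: tempeh 0.01818, black beans 0.01403, edamame 0.01351, chickpeas 0.01155.
With no serving limits, spend the whole calories allowance on tempeh: 685 kcal / 165 kcal × 3.0 mg = 12.5 mg.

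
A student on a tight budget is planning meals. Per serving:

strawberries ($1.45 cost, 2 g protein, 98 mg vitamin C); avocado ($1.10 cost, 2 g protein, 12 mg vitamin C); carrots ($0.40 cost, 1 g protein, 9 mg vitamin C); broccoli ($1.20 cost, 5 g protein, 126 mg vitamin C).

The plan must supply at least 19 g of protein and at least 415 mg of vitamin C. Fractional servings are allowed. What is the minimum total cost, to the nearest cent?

At the optimum either one food covers both requirements or two foods hit both targets exactly; no other combination can be cheaper.
strawberries only: max(19/2, 415/98) = 9.5 servings → $13.78.
avocado only: max(19/2, 415/12) = 34.58 servings → $38.04.
carrots only: max(19/1, 415/9) = 46.11 servings → $18.44.
broccoli only: max(19/5, 415/126) = 3.8 servings → $4.56.
strawberries + avocado with both tight: 3.5 servings and 6 servings → $11.68.
strawberries + carrots with both tight: 3.05 servings and 12.9 servings → $9.58.
strawberries + broccoli: the both-tight solution has a negative serving — not a feasible corner.
avocado + carrots: intersection lies outside the first quadrant.
avocado + broccoli with both tight: 1.661 servings and 3.135 servings → $5.59.
carrots + broccoli with both tight: 3.938 servings and 3.012 servings → $5.19.
The minimum over all feasible corners is $4.56.

$4.56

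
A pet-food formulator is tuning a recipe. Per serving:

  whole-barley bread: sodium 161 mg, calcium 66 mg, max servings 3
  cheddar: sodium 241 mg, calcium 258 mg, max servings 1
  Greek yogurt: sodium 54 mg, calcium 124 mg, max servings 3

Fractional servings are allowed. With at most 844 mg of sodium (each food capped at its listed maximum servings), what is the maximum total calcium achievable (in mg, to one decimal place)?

810.8 mg

Calcium per mg sodium: Greek yogurt 2.296, cheddar 1.071, whole-barley bread 0.4099.
Take 3 servings of Greek yogurt: uses 162 mg sodium, +372.0 mg calcium (running total 372.0 mg).
Take 1 serving of cheddar: uses 241 mg sodium, +258.0 mg calcium (running total 630.0 mg).
Take 2.739 servings of whole-barley bread: uses 441 mg sodium, +180.8 mg calcium (running total 810.8 mg).
Filling greedily by calcium-per-mg sodium is optimal for one linear limit, giving 810.8 mg.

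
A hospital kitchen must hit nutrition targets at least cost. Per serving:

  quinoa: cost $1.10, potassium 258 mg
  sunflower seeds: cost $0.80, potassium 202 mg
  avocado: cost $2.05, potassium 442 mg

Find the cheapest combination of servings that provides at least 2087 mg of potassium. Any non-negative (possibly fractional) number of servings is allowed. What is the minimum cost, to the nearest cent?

Cost per mg of potassium: sunflower seeds $0.0040, quinoa $0.0043, avocado $0.0046.
With no serving limits, use only sunflower seeds: 2087 mg / 202 mg = 10.33 servings × $0.80 = $8.27.

$8.27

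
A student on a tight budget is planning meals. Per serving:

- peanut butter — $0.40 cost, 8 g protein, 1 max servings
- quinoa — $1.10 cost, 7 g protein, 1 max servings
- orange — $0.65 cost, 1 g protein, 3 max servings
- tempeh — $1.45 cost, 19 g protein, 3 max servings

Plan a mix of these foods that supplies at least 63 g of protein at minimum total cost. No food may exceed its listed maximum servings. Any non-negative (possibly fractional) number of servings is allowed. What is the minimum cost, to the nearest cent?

Cost per g of protein: peanut butter $0.0500, tempeh $0.0763, quinoa $0.1571, orange $0.6500.
Take 1 serving of peanut butter: +8.0 g protein for $0.40 (total $0.40, still need 55.0 g).
Take 2.895 servings of tempeh: +55.0 g protein for $4.20 (total $4.60, still need 0.0 g).
Filling from the cheapest source first is optimal under one linear minimum: $4.60.

$4.60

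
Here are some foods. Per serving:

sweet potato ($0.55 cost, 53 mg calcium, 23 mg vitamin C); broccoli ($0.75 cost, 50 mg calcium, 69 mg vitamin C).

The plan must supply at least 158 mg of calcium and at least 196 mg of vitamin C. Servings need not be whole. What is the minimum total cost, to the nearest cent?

sweet potato only: max(158/53, 196/23) = 8.522 servings → $4.69.
broccoli only: max(158/50, 196/69) = 3.16 servings → $2.37.
sweet potato + broccoli with both tight: 0.4396 servings and 2.694 servings → $2.26.
So the least-cost plan costs $2.26.

$2.26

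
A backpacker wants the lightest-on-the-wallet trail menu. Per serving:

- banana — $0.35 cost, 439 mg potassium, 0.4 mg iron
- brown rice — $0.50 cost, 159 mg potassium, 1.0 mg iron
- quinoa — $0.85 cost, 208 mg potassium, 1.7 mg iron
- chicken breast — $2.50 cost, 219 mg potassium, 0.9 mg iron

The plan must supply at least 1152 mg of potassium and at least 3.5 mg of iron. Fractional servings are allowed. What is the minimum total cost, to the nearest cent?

$1.99

Two binding constraints pin down two serving amounts, so the optimal mix uses at most two foods. The candidates are each food alone (scaled to the tighter of potassium/iron) and each pair with both constraints tight.
banana only: max(1152/439, 3.5/0.4) = 8.75 servings → $3.06.
brown rice only: max(1152/159, 3.5/1.0) = 7.245 servings → $3.62.
quinoa only: max(1152/208, 3.5/1.7) = 5.538 servings → $4.71.
chicken breast only: max(1152/219, 3.5/0.9) = 5.26 servings → $13.15.
banana + brown rice with both tight: 1.586 servings and 2.865 servings → $1.99.
banana + quinoa with both tight: 1.856 servings and 1.622 servings → $2.03.
banana + chicken breast with both tight: 0.879 servings and 3.498 servings → $9.05.
brown rice + quinoa: the both-tight solution has a negative serving — not a feasible corner.
brown rice + chicken breast: intersection lies outside the first quadrant.
quinoa + chicken breast with both targets exact would need a negative amount; discard.
So the least-cost plan costs $1.99.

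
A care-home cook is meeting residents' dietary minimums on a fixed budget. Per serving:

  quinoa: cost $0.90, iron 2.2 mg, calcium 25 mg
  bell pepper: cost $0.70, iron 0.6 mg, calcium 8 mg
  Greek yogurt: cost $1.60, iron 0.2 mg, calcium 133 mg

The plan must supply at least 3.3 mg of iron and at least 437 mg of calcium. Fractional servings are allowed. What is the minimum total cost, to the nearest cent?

$5.99

Compare the cost at each extreme point of the feasible region.
quinoa only: max(3.3/2.2, 437/25) = 17.48 servings → $15.73.
bell pepper only: max(3.3/0.6, 437/8) = 54.62 servings → $38.24.
Greek yogurt only: max(3.3/0.2, 437/133) = 16.5 servings → $26.40.
quinoa + bell pepper: the both-tight solution has a negative serving — not a feasible corner.
quinoa + Greek yogurt with both tight: 1.222 servings and 3.056 servings → $5.99.
bell pepper + Greek yogurt with both tight: 4.495 servings and 3.015 servings → $7.97.
So the least-cost plan costs $5.99.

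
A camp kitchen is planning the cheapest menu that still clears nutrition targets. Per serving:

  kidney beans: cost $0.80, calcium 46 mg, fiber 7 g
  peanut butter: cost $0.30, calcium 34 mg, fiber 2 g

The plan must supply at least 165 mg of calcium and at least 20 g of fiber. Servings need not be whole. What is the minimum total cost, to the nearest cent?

This is a tiny linear program; its minimum lies at a vertex of the feasible set. List the vertices and price them.
kidney beans only: max(165/46, 20/7) = 3.587 servings → $2.87.
peanut butter only: max(165/34, 20/2) = 10 servings → $3.00.
kidney beans + peanut butter with both tight: 2.397 servings and 1.61 servings → $2.40.
The minimum over all feasible corners is $2.40.

$2.40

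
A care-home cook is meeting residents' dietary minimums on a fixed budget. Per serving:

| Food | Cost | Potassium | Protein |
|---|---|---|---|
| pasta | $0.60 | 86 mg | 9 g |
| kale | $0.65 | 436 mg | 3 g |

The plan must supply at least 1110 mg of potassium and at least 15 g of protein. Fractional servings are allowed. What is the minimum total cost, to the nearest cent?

$2.07

At the optimum either one food covers both requirements or two foods hit both targets exactly; no other combination can be cheaper.
pasta only: max(1110/86, 15/9) = 12.91 servings → $7.74.
kale only: max(1110/436, 15/3) = 5 servings → $3.25.
pasta + kale with both tight: 0.8756 servings and 2.373 servings → $2.07.
So the least-cost plan costs $2.07.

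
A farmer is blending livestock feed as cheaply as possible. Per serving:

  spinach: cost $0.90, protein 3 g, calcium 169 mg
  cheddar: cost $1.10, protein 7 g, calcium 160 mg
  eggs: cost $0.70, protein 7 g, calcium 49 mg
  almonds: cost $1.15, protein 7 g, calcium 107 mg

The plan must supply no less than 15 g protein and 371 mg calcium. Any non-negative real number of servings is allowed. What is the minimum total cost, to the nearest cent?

At the optimum either one food covers both requirements or two foods hit both targets exactly; no other combination can be cheaper.
spinach only: max(15/3, 371/169) = 5 servings → $4.50.
cheddar only: max(15/7, 371/160) = 2.319 servings → $2.55.
eggs only: max(15/7, 371/49) = 7.571 servings → $5.30.
almonds only: max(15/7, 371/107) = 3.467 servings → $3.99.
spinach + cheddar with both tight: 0.2802 servings and 2.023 servings → $2.48.
spinach + eggs with both tight: 1.797 servings and 1.373 servings → $2.58.
spinach + almonds with both tight: 1.151 servings and 1.65 servings → $2.93.
cheddar + eggs: the both-tight solution has a negative serving — not a feasible corner.
cheddar + almonds: the both-tight solution has a negative serving — not a feasible corner.
eggs + almonds: the both-tight solution has a negative serving — not a feasible corner.
Cheapest feasible corner: $2.48.

$2.48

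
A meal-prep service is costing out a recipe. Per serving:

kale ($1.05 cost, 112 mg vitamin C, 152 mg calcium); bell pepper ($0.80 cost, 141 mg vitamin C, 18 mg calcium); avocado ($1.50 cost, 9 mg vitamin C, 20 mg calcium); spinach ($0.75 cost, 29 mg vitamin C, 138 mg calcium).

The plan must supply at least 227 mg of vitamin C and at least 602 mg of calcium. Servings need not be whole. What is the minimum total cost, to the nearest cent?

$3.55

A basic optimal solution has at most two foods positive. Try each food alone and each pair with both targets met exactly.
kale only: max(227/112, 602/152) = 3.961 servings → $4.16.
bell pepper only: max(227/141, 602/18) = 33.44 servings → $26.76.
avocado only: max(227/9, 602/20) = 30.1 servings → $45.15.
spinach only: max(227/29, 602/138) = 7.828 servings → $5.87.
kale + bell pepper with both targets exact would need a negative amount; discard.
kale + avocado with both targets exact would need a negative amount; discard.
kale + spinach with both tight: 1.255 servings and 2.98 servings → $3.55.
bell pepper + avocado: intersection lies outside the first quadrant.
bell pepper + spinach with both tight: 0.7324 servings and 4.267 servings → $3.79.
avocado + spinach with both tight: 20.95 servings and 1.326 servings → $32.42.
The minimum over all feasible corners is $3.55.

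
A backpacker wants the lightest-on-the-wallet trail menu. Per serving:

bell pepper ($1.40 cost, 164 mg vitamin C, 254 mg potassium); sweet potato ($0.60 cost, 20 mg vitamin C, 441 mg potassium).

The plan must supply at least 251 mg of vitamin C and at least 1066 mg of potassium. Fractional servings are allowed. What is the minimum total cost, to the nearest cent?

Minimising a linear cost over {vitamin C ≥ 251, potassium ≥ 1066, servings ≥ 0} — the optimum is at a vertex, using one or two foods.
bell pepper only: max(251/164, 1066/254) = 4.197 servings → $5.88.
sweet potato only: max(251/20, 1066/441) = 12.55 servings → $7.53.
bell pepper + sweet potato with both tight: 1.329 servings and 1.652 servings → $2.85.
So the least-cost plan costs $2.85.

$2.85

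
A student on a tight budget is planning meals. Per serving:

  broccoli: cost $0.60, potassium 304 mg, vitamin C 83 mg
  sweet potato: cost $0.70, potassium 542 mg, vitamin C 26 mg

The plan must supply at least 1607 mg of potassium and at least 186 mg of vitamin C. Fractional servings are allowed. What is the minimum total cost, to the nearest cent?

$2.41

broccoli only: max(1607/304, 186/83) = 5.286 servings → $3.17.
sweet potato only: max(1607/542, 186/26) = 7.154 servings → $5.01.
broccoli + sweet potato with both tight: 1.592 servings and 2.072 servings → $2.41.
Cheapest feasible corner: $2.41.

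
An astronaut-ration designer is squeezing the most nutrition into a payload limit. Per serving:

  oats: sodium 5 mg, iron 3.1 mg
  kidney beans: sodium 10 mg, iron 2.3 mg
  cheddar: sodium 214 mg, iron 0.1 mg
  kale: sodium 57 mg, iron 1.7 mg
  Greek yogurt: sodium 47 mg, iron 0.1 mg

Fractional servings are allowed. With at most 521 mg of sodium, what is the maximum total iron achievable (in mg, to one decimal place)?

Iron per mg sodium: oats 0.62, kidney beans 0.23, kale 0.02982, Greek yogurt 0.002128, cheddar 0.0004673.
With no serving limits, spend the whole sodium allowance on oats: 521 mg / 5 mg × 3.1 mg = 323.0 mg.

323.0 mg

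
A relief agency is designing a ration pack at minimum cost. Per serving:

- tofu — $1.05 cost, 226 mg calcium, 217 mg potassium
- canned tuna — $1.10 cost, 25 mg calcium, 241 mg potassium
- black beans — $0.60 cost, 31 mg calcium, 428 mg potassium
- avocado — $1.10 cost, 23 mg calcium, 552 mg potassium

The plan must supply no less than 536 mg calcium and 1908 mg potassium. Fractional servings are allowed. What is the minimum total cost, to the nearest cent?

Compare the cost at each extreme point of the feasible region.
tofu only: max(536/226, 1908/217) = 8.793 servings → $9.23.
canned tuna only: max(536/25, 1908/241) = 21.44 servings → $23.58.
black beans only: max(536/31, 1908/428) = 17.29 servings → $10.37.
avocado only: max(536/23, 1908/552) = 23.3 servings → $25.63.
tofu + canned tuna with both tight: 1.661 servings and 6.421 servings → $8.81.
tofu + black beans with both tight: 1.892 servings and 3.499 servings → $4.09.
tofu + avocado with both tight: 2.104 servings and 2.629 servings → $5.10.
canned tuna + black beans with both targets exact would need a negative amount; discard.
canned tuna + avocado with both targets exact would need a negative amount; discard.
black beans + avocado: the both-tight solution has a negative serving — not a feasible corner.
The minimum over all feasible corners is $4.09.

$4.09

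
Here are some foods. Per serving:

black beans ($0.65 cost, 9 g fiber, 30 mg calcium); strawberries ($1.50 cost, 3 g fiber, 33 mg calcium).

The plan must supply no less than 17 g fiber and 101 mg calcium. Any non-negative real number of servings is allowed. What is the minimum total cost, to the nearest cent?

This is a tiny linear program; its minimum lies at a vertex of the feasible set. List the vertices and price them.
black beans only: max(17/9, 101/30) = 3.367 servings → $2.19.
strawberries only: max(17/3, 101/33) = 5.667 servings → $8.50.
black beans + strawberries with both tight: 1.246 servings and 1.928 servings → $3.70.
The minimum over all feasible corners is $2.19.

$2.19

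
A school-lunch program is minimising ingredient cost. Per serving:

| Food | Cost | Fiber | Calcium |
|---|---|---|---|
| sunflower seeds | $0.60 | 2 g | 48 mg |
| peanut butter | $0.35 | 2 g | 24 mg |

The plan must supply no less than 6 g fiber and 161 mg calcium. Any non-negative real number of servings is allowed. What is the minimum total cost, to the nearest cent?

At the optimum either one food covers both requirements or two foods hit both targets exactly; no other combination can be cheaper.
sunflower seeds only: max(6/2, 161/48) = 3.354 servings → $2.01.
peanut butter only: max(6/2, 161/24) = 6.708 servings → $2.35.
sunflower seeds + peanut butter with both targets exact would need a negative amount; discard.
So the least-cost plan costs $2.01.

$2.01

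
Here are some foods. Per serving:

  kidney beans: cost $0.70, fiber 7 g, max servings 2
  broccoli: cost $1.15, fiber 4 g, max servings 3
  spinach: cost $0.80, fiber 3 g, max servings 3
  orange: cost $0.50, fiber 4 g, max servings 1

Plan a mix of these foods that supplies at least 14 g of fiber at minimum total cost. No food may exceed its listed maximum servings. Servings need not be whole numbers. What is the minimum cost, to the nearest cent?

Cost per g of fiber: kidney beans $0.1000, orange $0.1250, spinach $0.2667, broccoli $0.2875.
Take 2 servings of kidney beans: +14.0 g fiber for $1.40 (total $1.40, still need 0.0 g).
Filling from the cheapest source first is optimal under one linear minimum: $1.40.

$1.40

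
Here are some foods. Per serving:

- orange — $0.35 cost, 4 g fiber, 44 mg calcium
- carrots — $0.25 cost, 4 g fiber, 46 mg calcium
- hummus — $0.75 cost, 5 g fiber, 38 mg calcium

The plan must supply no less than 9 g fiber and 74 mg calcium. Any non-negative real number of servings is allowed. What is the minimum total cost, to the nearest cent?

The cheapest plan sits at a corner of the feasible region — with two constraints it uses at most two foods.
orange only: max(9/4, 74/44) = 2.25 servings → $0.79.
carrots only: max(9/4, 74/46) = 2.25 servings → $0.56.
hummus only: max(9/5, 74/38) = 1.947 servings → $1.46.
orange + carrots: the both-tight solution has a negative serving — not a feasible corner.
orange + hummus with both tight: 0.4118 servings and 1.471 servings → $1.25.
carrots + hummus with both tight: 0.359 servings and 1.513 servings → $1.22.
The minimum over all feasible corners is $0.56.

$0.56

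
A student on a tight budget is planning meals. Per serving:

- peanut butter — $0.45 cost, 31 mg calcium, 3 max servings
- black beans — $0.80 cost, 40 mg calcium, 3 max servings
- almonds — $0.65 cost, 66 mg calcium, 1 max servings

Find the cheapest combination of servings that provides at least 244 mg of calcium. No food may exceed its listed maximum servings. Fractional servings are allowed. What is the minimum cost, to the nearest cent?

$3.70

Cost per mg of calcium: almonds $0.0098, peanut butter $0.0145, black beans $0.0200.
Take 1 serving of almonds: +66.0 mg calcium for $0.65 (total $0.65, still need 178.0 mg).
Take 3 servings of peanut butter: +93.0 mg calcium for $1.35 (total $2.00, still need 85.0 mg).
Take 2.125 servings of black beans: +85.0 mg calcium for $1.70 (total $3.70, still need 0.0 mg).
Filling from the cheapest source first is optimal under one linear minimum: $3.70.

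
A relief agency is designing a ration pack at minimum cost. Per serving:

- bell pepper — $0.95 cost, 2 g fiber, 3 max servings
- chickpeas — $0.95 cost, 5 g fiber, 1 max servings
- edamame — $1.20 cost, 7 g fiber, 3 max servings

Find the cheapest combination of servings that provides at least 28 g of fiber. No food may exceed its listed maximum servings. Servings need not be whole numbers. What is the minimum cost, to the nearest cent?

$5.50

Cost per g of fiber: edamame $0.1714, chickpeas $0.1900, bell pepper $0.4750.
Take 3 servings of edamame: +21.0 g fiber for $3.60 (total $3.60, still need 7.0 g).
Take 1 serving of chickpeas: +5.0 g fiber for $0.95 (total $4.55, still need 2.0 g).
Take 1 serving of bell pepper: +2.0 g fiber for $0.95 (total $5.50, still need 0.0 g).
Filling from the cheapest source first is optimal under one linear minimum: $5.50.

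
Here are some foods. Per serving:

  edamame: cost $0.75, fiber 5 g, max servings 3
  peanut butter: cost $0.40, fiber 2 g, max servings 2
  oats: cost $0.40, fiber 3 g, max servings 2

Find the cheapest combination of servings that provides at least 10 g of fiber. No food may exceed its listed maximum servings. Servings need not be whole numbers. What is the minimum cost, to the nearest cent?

$1.40

Cost per g of fiber: oats $0.1333, edamame $0.1500, peanut butter $0.2000.
Take 2 servings of oats: +6.0 g fiber for $0.80 (total $0.80, still need 4.0 g).
Take 0.8 servings of edamame: +4.0 g fiber for $0.60 (total $1.40, still need 0.0 g).
Filling from the cheapest source first is optimal under one linear minimum: $1.40.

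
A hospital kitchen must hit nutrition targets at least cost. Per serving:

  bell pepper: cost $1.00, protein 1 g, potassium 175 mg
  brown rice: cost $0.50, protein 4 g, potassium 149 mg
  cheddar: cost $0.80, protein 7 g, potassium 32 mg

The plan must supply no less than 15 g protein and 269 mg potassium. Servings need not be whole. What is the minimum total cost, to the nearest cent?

$1.78

Minimising a linear cost over {protein ≥ 15, potassium ≥ 269, servings ≥ 0} — the optimum is at a vertex, using one or two foods.
bell pepper only: max(15/1, 269/175) = 15 servings → $15.00.
brown rice only: max(15/4, 269/149) = 3.75 servings → $1.88.
cheddar only: max(15/7, 269/32) = 8.406 servings → $6.72.
bell pepper + brown rice with both targets exact would need a negative amount; discard.
bell pepper + cheddar with both tight: 1.176 servings and 1.975 servings → $2.76.
brown rice + cheddar with both tight: 1.533 servings and 1.267 servings → $1.78.
So the least-cost plan costs $1.78.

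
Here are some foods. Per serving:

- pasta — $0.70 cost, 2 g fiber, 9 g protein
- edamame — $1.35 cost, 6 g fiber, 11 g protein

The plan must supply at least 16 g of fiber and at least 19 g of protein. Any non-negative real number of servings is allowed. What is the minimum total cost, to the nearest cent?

$3.60

Two binding constraints pin down two serving amounts, so the optimal mix uses at most two foods. The candidates are each food alone (scaled to the tighter of fiber/protein) and each pair with both constraints tight.
pasta only: max(16/2, 19/9) = 8 servings → $5.60.
edamame only: max(16/6, 19/11) = 2.667 servings → $3.60.
pasta + edamame: the both-tight solution has a negative serving — not a feasible corner.
So the least-cost plan costs $3.60.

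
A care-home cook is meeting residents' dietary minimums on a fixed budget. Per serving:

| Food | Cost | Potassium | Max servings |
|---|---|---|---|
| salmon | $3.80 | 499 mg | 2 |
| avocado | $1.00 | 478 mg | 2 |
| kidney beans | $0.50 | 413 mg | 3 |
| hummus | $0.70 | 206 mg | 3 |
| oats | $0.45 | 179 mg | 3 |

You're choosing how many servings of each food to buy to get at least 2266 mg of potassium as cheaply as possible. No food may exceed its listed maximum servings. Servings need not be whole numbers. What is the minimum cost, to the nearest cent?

$3.68

Cost per mg of potassium: kidney beans $0.0012, avocado $0.0021, oats $0.0025, hummus $0.0034, salmon $0.0076.
Take 3 servings of kidney beans: +1239.0 mg potassium for $1.50 (total $1.50, still need 1027.0 mg).
Take 2 servings of avocado: +956.0 mg potassium for $2.00 (total $3.50, still need 71.0 mg).
Take 0.3966 servings of oats: +71.0 mg potassium for $0.18 (total $3.68, still need 0.0 mg).
Filling from the cheapest source first is optimal under one linear minimum: $3.68.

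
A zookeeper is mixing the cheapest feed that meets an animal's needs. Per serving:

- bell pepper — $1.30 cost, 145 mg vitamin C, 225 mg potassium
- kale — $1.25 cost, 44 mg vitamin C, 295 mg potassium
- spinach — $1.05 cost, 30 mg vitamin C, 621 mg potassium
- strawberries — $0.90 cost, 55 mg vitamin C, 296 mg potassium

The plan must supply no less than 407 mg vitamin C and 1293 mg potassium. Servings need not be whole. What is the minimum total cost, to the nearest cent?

With two linear requirements the optimum uses one or two foods; enumerate the corners.
bell pepper only: max(407/145, 1293/225) = 5.747 servings → $7.47.
kale only: max(407/44, 1293/295) = 9.25 servings → $11.56.
spinach only: max(407/30, 1293/621) = 13.57 servings → $14.24.
strawberries only: max(407/55, 1293/296) = 7.4 servings → $6.66.
bell pepper + kale with both tight: 1.922 servings and 2.917 servings → $6.14.
bell pepper + spinach with both tight: 2.569 servings and 1.151 servings → $4.55.
bell pepper + strawberries with both tight: 1.616 servings and 3.14 servings → $4.93.
kale + spinach with both targets exact would need a negative amount; discard.
kale + strawberries: intersection lies outside the first quadrant.
spinach + strawberries with both targets exact would need a negative amount; discard.
The minimum over all feasible corners is $4.55.

$4.55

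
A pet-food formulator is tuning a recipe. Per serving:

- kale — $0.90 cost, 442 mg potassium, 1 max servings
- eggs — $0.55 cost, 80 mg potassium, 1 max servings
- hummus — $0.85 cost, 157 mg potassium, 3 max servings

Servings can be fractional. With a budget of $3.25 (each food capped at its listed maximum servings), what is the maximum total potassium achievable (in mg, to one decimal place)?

876.1 mg

Potassium per dollar: kale 491.1, hummus 184.7, eggs 145.5.
Take 1 serving of kale: spends $0.90, +442.0 mg potassium (running total 442.0 mg).
Take 2.765 servings of hummus: spends $2.35, +434.1 mg potassium (running total 876.1 mg).
Greedy by best ratio exhausts the cost allowance optimally: 876.1 mg.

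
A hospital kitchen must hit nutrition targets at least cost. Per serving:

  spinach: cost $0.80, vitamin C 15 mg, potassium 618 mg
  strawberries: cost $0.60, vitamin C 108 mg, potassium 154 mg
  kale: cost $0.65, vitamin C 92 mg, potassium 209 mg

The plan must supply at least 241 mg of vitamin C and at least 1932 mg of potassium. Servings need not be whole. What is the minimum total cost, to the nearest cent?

With two linear requirements the optimum uses one or two foods; enumerate the corners.
spinach only: max(241/15, 1932/618) = 16.07 servings → $12.85.
strawberries only: max(241/108, 1932/154) = 12.55 servings → $7.53.
kale only: max(241/92, 1932/209) = 9.244 servings → $6.01.
spinach + strawberries with both tight: 2.662 servings and 1.862 servings → $3.25.
spinach + kale with both tight: 2.371 servings and 2.233 servings → $3.35.
strawberries + kale with both targets exact would need a negative amount; discard.
Cheapest feasible corner: $3.25.

$3.25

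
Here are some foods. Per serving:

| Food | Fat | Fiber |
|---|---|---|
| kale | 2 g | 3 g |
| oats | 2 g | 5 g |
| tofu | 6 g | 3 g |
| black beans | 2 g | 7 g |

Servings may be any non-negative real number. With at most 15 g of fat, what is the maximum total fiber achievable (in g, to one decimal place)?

52.5 g

Fiber per g fat: black beans 3.5, oats 2.5, kale 1.5, tofu 0.5.
With no serving limits, spend the whole fat allowance on black beans: 15 g / 2 g × 7 g = 52.5 g.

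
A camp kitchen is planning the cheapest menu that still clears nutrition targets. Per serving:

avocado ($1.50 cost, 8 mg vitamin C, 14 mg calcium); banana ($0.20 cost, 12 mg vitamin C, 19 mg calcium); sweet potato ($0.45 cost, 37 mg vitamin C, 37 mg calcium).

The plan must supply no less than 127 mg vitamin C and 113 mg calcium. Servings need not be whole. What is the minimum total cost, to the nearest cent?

For a min-cost LP with two ≥-constraints, a basic feasible solution has at most two positive variables.
avocado only: max(127/8, 113/14) = 15.88 servings → $23.81.
banana only: max(127/12, 113/19) = 10.58 servings → $2.12.
sweet potato only: max(127/37, 113/37) = 3.432 servings → $1.54.
avocado + banana with both targets exact would need a negative amount; discard.
avocado + sweet potato: intersection lies outside the first quadrant.
banana + sweet potato: the both-tight solution has a negative serving — not a feasible corner.
So the least-cost plan costs $1.54.

$1.54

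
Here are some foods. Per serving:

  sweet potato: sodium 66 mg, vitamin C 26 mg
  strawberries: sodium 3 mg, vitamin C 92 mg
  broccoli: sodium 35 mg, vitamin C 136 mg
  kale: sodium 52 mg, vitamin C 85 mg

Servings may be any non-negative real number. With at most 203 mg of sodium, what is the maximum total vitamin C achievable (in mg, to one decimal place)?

Vitamin C per mg sodium: strawberries 30.67, broccoli 3.886, kale 1.635, sweet potato 0.3939.
With no serving limits, spend the whole sodium allowance on strawberries: 203 mg / 3 mg × 92 mg = 6225.3 mg.

6225.3 mg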